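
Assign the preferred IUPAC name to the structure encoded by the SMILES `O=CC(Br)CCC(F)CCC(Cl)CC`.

The longest carbon chain that includes the –CHO group has 10 carbons, so the parent hydride is decane.
An aldehyde (terminal –CHO) is the principal characteristic group, giving the suffix -al.
Number the chain so that the aldehyde carbon is C-1 by definition.
That gives a bromo group at C-2; a chloro group at C-8; a fluoro group at C-5.
Substituent prefixes are cited in alphabetical order (multiplying prefixes like di-/tri- are ignored for ordering).
The name is 2-bromo-8-chloro-5-fluorodecanal.

2-bromo-8-chloro-5-fluorodecanal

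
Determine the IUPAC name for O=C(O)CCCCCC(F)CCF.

7,9-difluorononanoic acid

Counting along the main chain through the –COOH group gives 9 carbons: the parent is nonane.
A carboxylic acid (terminal –COOH) is the principal characteristic group, giving the suffix -oic acid.
Choose the numbering such that the carboxylic acid carbon is C-1 by definition.
This places fluoro groups at C-7 and C-9.
Assembling the pieces gives 7,9-difluorononanoic acid.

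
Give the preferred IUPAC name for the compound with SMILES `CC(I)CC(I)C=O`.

The longest chain bearing the –CHO group is 5 carbons long (pentane).
An aldehyde (terminal –CHO) is the principal characteristic group, giving the suffix -al.
Number the chain so that the aldehyde carbon is C-1 by definition.
This places iodo groups at C-2 and C-4.
Assembling the pieces gives 2,4-diiodopentanal.

2,4-diiodopentanal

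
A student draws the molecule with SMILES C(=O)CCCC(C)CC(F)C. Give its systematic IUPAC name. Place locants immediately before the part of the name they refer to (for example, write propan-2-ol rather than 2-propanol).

The longest carbon chain that includes the –CHO group has 8 carbons, so the parent hydride is octane.
An aldehyde (terminal –CHO) is the principal characteristic group, giving the suffix -al.
Number the chain so that the aldehyde carbon is C-1 by definition.
This places a fluoro group at C-7; a methyl group at C-5.
Prefixes are listed alphabetically: fluoro, methyl.
The name is 7-fluoro-5-methyloctanal.

7-fluoro-5-methyloctanal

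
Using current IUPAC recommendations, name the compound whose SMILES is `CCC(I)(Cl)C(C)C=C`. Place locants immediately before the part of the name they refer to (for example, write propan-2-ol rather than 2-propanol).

4-chloro-4-iodo-3-methylhex-1-ene

The longest carbon chain that includes the multiple bond has 6 carbons, so the parent hydride is hexane.
A C=C double bond in the chain gives the infix -ene-.
Number the chain so that numbering from this end puts the double bond at C-1 rather than C-5.
With this numbering: the double bond between C-1 and C-2; a chloro group at C-4; an iodo group at C-4; a methyl group at C-3.
Prefixes are listed alphabetically: chloro, iodo, methyl.
Putting it together: 4-chloro-4-iodo-3-methylhex-1-ene.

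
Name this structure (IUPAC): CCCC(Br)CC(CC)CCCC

The parent chain contains 10 carbons (decane).
The numbering direction is chosen so that the substituent locant set {4,6} is lower than {5,7} at the first point of difference.
This places a bromo group at C-4; an ethyl group at C-6.
Substituent prefixes are cited in alphabetical order (multiplying prefixes like di-/tri- are ignored for ordering).
Assembling the pieces gives 4-bromo-6-ethyldecane.

4-bromo-6-ethyldecane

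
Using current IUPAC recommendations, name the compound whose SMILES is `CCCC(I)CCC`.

4-iodoheptane

The parent chain contains 7 carbons (heptane).
Numbering from either end gives identical locants here.
This places an iodo group at C-4.
The name is 4-iodoheptane.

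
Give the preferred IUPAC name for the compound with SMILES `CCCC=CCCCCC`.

dec-4-ene

The longest carbon chain that includes the multiple bond has 10 carbons, so the parent hydride is decane.
The chain contains a C=C double bond, so the unsaturation ending is -ene.
Number the chain so that numbering from this end puts the double bond at C-4 rather than C-6.
That gives the double bond between C-4 and C-5.
Assembling the pieces gives dec-4-ene.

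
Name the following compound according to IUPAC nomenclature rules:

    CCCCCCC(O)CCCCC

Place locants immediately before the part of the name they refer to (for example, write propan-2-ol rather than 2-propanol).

The longest chain bearing the –OH group is 12 carbons long (dodecane).
An alcohol (–OH) is the principal characteristic group, giving the suffix -ol.
Choose the numbering such that numbering from this end puts the hydroxyl group at C-6 rather than C-7.
That gives the hydroxyl at C-6.
The name is dodecan-6-ol.

dodecan-6-ol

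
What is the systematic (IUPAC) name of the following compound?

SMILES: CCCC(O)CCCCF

Counting along the main chain through the –OH group gives 8 carbons: the parent is octane.
The highest-priority functional group is an alcohol (–OH), so the name ends in -ol.
Number the chain so that numbering from this end puts the hydroxyl group at C-4 rather than C-5.
That gives the hydroxyl at C-4; a fluoro group at C-8.
Putting it together: 8-fluorooctan-4-ol.

8-fluorooctan-4-ol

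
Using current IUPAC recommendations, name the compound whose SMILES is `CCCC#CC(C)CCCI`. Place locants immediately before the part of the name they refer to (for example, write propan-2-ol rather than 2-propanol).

9-iodo-6-methylnon-4-yne

Counting along the main chain through the multiple bond gives 9 carbons: the parent is nonane.
A C≡C triple bond in the chain gives the infix -yne-.
The numbering direction is chosen so that numbering from this end puts the triple bond at C-4 rather than C-5.
With this numbering: the triple bond between C-4 and C-5; an iodo group at C-9; a methyl group at C-6.
Prefixes are listed alphabetically: iodo, methyl.
Putting it together: 9-iodo-6-methylnon-4-yne.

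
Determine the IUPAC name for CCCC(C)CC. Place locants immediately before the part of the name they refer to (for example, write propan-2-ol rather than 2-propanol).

3-methylhexane

The longest continuous carbon chain has 6 atoms, so the parent hydride is hexane.
Choose the numbering such that the substituent locant set {3} is lower than {4} at the first point of difference.
With this numbering: a methyl group at C-3.
Assembling the pieces gives 3-methylhexane.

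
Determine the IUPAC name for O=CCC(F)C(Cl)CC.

4-chloro-3-fluorohexanal

The longest carbon chain that includes the –CHO group has 6 carbons, so the parent hydride is hexane.
The highest-priority functional group is an aldehyde (terminal –CHO), so the name ends in -al.
Choose the numbering such that the aldehyde carbon is C-1 by definition.
With this numbering: a chloro group at C-4; a fluoro group at C-3.
Substituent prefixes are cited in alphabetical order (multiplying prefixes like di-/tri- are ignored for ordering).
Assembling the pieces gives 4-chloro-3-fluorohexanal.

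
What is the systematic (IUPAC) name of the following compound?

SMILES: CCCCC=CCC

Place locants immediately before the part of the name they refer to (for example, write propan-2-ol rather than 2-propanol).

oct-3-ene

The longest carbon chain that includes the multiple bond has 8 carbons, so the parent hydride is octane.
There is one C=C double bond, indicated by the ending -ene.
Number the chain so that numbering from this end puts the double bond at C-3 rather than C-5.
This places the double bond between C-3 and C-4.
The name is oct-3-ene.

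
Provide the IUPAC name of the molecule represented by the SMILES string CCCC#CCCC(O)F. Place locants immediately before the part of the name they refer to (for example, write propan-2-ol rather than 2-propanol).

1-fluorooct-4-yn-1-ol

Counting along the main chain through the –OH group and the multiple bond gives 8 carbons: the parent is octane.
An alcohol (–OH) is the principal characteristic group, giving the suffix -ol.
The chain contains a C≡C triple bond, so the unsaturation ending is -yne.
Choose the numbering such that numbering from this end puts the hydroxyl group at C-1 rather than C-8.
With this numbering: the hydroxyl at C-1; the triple bond between C-4 and C-5; a fluoro group at C-1.
The name is 1-fluorooct-4-yn-1-ol.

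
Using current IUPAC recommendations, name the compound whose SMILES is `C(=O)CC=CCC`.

The longest carbon chain that includes the –CHO group and the multiple bond has 6 carbons, so the parent hydride is hexane.
The principal characteristic group is an aldehyde (terminal –CHO), named with the suffix -al.
A C=C double bond in the chain gives the infix -ene-.
The numbering direction is chosen so that the aldehyde carbon is C-1 by definition.
With this numbering: the double bond between C-3 and C-4.
Putting it together: hex-3-enal.

hex-3-enal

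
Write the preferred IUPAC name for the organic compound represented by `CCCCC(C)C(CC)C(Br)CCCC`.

The parent chain contains 11 carbons (undecane).
Choose the numbering such that the locant sets are identical either way, so the alphabetically earlier bromo substituent takes the lower locant (5 rather than 7).
That gives a bromo group at C-5; an ethyl group at C-6; a methyl group at C-7.
The substituents are ordered alphabetically, ignoring any di-/tri- multipliers.
Putting it together: 5-bromo-6-ethyl-7-methylundecane.

5-bromo-6-ethyl-7-methylundecane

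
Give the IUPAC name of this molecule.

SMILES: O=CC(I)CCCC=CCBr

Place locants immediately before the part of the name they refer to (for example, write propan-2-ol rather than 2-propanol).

8-bromo-2-iodooct-6-enal

Counting along the main chain through the –CHO group and the multiple bond gives 8 carbons: the parent is octane.
An aldehyde (terminal –CHO) is the principal characteristic group, giving the suffix -al.
The chain contains a C=C double bond, so the unsaturation ending is -ene.
Choose the numbering such that the aldehyde carbon is C-1 by definition.
With this numbering: the double bond between C-6 and C-7; a bromo group at C-8; an iodo group at C-2.
Prefixes are listed alphabetically: bromo, iodo.
The name is 8-bromo-2-iodooct-6-enal.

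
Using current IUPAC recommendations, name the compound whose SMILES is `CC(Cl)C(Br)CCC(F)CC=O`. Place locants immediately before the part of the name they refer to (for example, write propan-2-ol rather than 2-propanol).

6-bromo-7-chloro-3-fluorooctanal

The longest carbon chain that includes the –CHO group has 8 carbons, so the parent hydride is octane.
An aldehyde (terminal –CHO) is the principal characteristic group, giving the suffix -al.
Number the chain so that the aldehyde carbon is C-1 by definition.
With this numbering: a bromo group at C-6; a chloro group at C-7; a fluoro group at C-3.
The substituents are ordered alphabetically, ignoring any di-/tri- multipliers.
The name is 6-bromo-7-chloro-3-fluorooctanal.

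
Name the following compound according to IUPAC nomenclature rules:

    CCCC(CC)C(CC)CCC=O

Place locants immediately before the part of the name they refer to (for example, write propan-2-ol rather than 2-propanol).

The longest carbon chain that includes the –CHO group has 8 carbons, so the parent hydride is octane.
An aldehyde (terminal –CHO) is the principal characteristic group, giving the suffix -al.
Number the chain so that the aldehyde carbon is C-1 by definition.
This places ethyl groups at C-4 and C-5.
The name is 4,5-diethyloctanal.

4,5-diethyloctanal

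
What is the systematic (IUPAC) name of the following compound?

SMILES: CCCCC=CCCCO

The longest carbon chain that includes the –OH group and the multiple bond has 9 carbons, so the parent hydride is nonane.
An alcohol (–OH) is the principal characteristic group, giving the suffix -ol.
The chain contains a C=C double bond, so the unsaturation ending is -ene.
The numbering direction is chosen so that numbering from this end puts the hydroxyl group at C-1 rather than C-9.
With this numbering: the hydroxyl at C-1; the double bond between C-4 and C-5.
Putting it together: non-4-en-1-ol.

non-4-en-1-ol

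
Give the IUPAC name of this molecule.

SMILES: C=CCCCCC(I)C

7-iodooct-1-ene

Counting along the main chain through the multiple bond gives 8 carbons: the parent is octane.
There is one C=C double bond, indicated by the ending -ene.
Number the chain so that numbering from this end puts the double bond at C-1 rather than C-7.
With this numbering: the double bond between C-1 and C-2; an iodo group at C-7.
The name is 7-iodooct-1-ene.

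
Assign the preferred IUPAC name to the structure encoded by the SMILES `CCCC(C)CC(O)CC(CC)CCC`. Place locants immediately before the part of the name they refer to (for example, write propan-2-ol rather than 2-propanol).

The longest carbon chain that includes the –OH group has 11 carbons, so the parent hydride is undecane.
An alcohol (–OH) is the principal characteristic group, giving the suffix -ol.
Choose the numbering such that the locant sets are identical either way, so the alphabetically earlier ethyl substituent takes the lower locant (4 rather than 8).
That gives the hydroxyl at C-6; an ethyl group at C-4; a methyl group at C-8.
The substituents are ordered alphabetically, ignoring any di-/tri- multipliers.
The name is 4-ethyl-8-methylundecan-6-ol.

4-ethyl-8-methylundecan-6-ol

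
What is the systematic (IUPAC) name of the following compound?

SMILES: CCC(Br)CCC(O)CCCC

Counting along the main chain through the –OH group gives 10 carbons: the parent is decane.
The principal characteristic group is an alcohol (–OH), named with the suffix -ol.
Choose the numbering such that numbering from this end puts the hydroxyl group at C-5 rather than C-6.
This places the hydroxyl at C-5; a bromo group at C-8.
Putting it together: 8-bromodecan-5-ol.

8-bromodecan-5-ol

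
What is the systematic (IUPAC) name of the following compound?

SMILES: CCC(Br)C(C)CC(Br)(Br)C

The parent chain contains 7 carbons (heptane).
Number the chain so that the substituent locant set {2,2,4,5} is lower than {3,4,6,6} at the first point of difference.
This places bromo groups at C-2 (×2) and C-5; a methyl group at C-4.
Prefixes are listed alphabetically: bromo, methyl.
The name is 2,2,5-tribromo-4-methylheptane.

2,2,5-tribromo-4-methylheptane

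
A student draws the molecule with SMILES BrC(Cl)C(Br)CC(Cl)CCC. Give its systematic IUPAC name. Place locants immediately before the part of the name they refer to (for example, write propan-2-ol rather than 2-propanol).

1,2-dibromo-1,4-dichloroheptane

The longest continuous carbon chain has 7 atoms, so the parent hydride is heptane.
Number the chain so that the substituent locant set {1,1,2,4} is lower than {4,6,7,7} at the first point of difference.
This places bromo groups at C-1 and C-2; chloro groups at C-1 and C-4.
Substituent prefixes are cited in alphabetical order (multiplying prefixes like di-/tri- are ignored for ordering).
Putting it together: 1,2-dibromo-1,4-dichloroheptane.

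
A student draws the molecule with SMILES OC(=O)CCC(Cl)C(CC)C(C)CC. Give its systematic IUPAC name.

4-chloro-5-ethyl-6-methyloctanoic acid

The longest chain bearing the –COOH group is 8 carbons long (octane).
A carboxylic acid (terminal –COOH) is the principal characteristic group, giving the suffix -oic acid.
The numbering direction is chosen so that the carboxylic acid carbon is C-1 by definition.
With this numbering: a chloro group at C-4; an ethyl group at C-5; a methyl group at C-6.
The substituents are ordered alphabetically, ignoring any di-/tri- multipliers.
Putting it together: 4-chloro-5-ethyl-6-methyloctanoic acid.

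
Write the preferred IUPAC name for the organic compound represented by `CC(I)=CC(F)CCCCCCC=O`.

8-fluoro-10-iodoundec-9-enal

The longest chain bearing the –CHO group and the multiple bond is 11 carbons long (undecane).
An aldehyde (terminal –CHO) is the principal characteristic group, giving the suffix -al.
The chain contains a C=C double bond, so the unsaturation ending is -ene.
The numbering direction is chosen so that the aldehyde carbon is C-1 by definition.
That gives the double bond between C-9 and C-10; a fluoro group at C-8; an iodo group at C-10.
Prefixes are listed alphabetically: fluoro, iodo.
The name is 8-fluoro-10-iodoundec-9-enal.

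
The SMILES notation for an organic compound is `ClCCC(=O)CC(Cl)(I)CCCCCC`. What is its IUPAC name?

1,5-dichloro-5-iodoundecan-3-one

The longest chain bearing the carbonyl is 11 carbons long (undecane).
A ketone (C=O on an internal carbon) is the principal characteristic group, giving the suffix -one.
Choose the numbering such that numbering from this end puts the carbonyl group at C-3 rather than C-9.
That gives the carbonyl at C-3; chloro groups at C-1 and C-5; an iodo group at C-5.
Substituent prefixes are cited in alphabetical order (multiplying prefixes like di-/tri- are ignored for ordering).
Putting it together: 1,5-dichloro-5-iodoundecan-3-one.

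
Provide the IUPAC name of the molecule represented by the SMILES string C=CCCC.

pent-1-ene

Counting along the main chain through the multiple bond gives 5 carbons: the parent is pentane.
There is one C=C double bond, indicated by the ending -ene.
The numbering direction is chosen so that numbering from this end puts the double bond at C-1 rather than C-4.
That gives the double bond between C-1 and C-2.
Assembling the pieces gives pent-1-ene.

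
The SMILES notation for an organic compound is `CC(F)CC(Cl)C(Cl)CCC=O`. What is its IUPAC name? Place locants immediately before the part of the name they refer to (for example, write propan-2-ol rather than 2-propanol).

Counting along the main chain through the –CHO group gives 8 carbons: the parent is octane.
An aldehyde (terminal –CHO) is the principal characteristic group, giving the suffix -al.
Choose the numbering such that the aldehyde carbon is C-1 by definition.
With this numbering: chloro groups at C-4 and C-5; a fluoro group at C-7.
Prefixes are listed alphabetically: chloro, fluoro.
The name is 4,5-dichloro-7-fluorooctanal.

4,5-dichloro-7-fluorooctanal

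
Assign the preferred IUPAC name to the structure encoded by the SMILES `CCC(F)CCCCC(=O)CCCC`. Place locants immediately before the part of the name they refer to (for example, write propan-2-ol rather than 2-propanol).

10-fluorododecan-5-one

Counting along the main chain through the carbonyl gives 12 carbons: the parent is dodecane.
A ketone (C=O on an internal carbon) is the principal characteristic group, giving the suffix -one.
Choose the numbering such that numbering from this end puts the carbonyl group at C-5 rather than C-8.
That gives the carbonyl at C-5; a fluoro group at C-10.
Putting it together: 10-fluorododecan-5-one.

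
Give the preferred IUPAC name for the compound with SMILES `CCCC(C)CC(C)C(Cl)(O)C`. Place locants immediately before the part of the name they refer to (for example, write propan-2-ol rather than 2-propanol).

The longest chain bearing the –OH group is 8 carbons long (octane).
The highest-priority functional group is an alcohol (–OH), so the name ends in -ol.
The numbering direction is chosen so that numbering from this end puts the hydroxyl group at C-2 rather than C-7.
That gives the hydroxyl at C-2; a chloro group at C-2; methyl groups at C-3 and C-5.
Substituent prefixes are cited in alphabetical order (multiplying prefixes like di-/tri- are ignored for ordering).
The name is 2-chloro-3,5-dimethyloctan-2-ol.

2-chloro-3,5-dimethyloctan-2-ol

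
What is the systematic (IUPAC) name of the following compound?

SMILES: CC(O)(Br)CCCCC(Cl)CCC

The longest chain bearing the –OH group is 10 carbons long (decane).
An alcohol (–OH) is the principal characteristic group, giving the suffix -ol.
Number the chain so that numbering from this end puts the hydroxyl group at C-2 rather than C-9.
That gives the hydroxyl at C-2; a bromo group at C-2; a chloro group at C-7.
Prefixes are listed alphabetically: bromo, chloro.
Assembling the pieces gives 2-bromo-7-chlorodecan-2-ol.

2-bromo-7-chlorodecan-2-ol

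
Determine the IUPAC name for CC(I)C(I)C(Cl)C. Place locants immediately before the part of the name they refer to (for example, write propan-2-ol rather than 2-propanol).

2-chloro-3,4-diiodopentane

The longest carbon chain is 5 atoms: the parent is pentane.
Number the chain so that the locant sets are identical either way, so the alphabetically earlier chloro substituent takes the lower locant (2 rather than 4).
With this numbering: a chloro group at C-2; iodo groups at C-3 and C-4.
Prefixes are listed alphabetically: chloro, iodo.
Assembling the pieces gives 2-chloro-3,4-diiodopentane.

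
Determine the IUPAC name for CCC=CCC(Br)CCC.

The longest chain bearing the multiple bond is 9 carbons long (nonane).
The chain contains a C=C double bond, so the unsaturation ending is -ene.
Number the chain so that numbering from this end puts the double bond at C-3 rather than C-6.
With this numbering: the double bond between C-3 and C-4; a bromo group at C-6.
The name is 6-bromonon-3-ene.

6-bromonon-3-ene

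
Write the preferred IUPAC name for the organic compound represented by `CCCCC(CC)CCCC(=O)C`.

6-ethyldecan-2-one

The longest carbon chain that includes the carbonyl has 10 carbons, so the parent hydride is decane.
A ketone (C=O on an internal carbon) is the principal characteristic group, giving the suffix -one.
The numbering direction is chosen so that numbering from this end puts the carbonyl group at C-2 rather than C-9.
That gives the carbonyl at C-2; an ethyl group at C-6.
The name is 6-ethyldecan-2-one.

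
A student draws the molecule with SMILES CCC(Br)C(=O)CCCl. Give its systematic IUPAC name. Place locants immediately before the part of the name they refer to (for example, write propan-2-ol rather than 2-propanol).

The longest carbon chain that includes the carbonyl has 6 carbons, so the parent hydride is hexane.
The principal characteristic group is a ketone (C=O on an internal carbon), named with the suffix -one.
Number the chain so that numbering from this end puts the carbonyl group at C-3 rather than C-4.
That gives the carbonyl at C-3; a bromo group at C-4; a chloro group at C-1.
Prefixes are listed alphabetically: bromo, chloro.
Putting it together: 4-bromo-1-chlorohexan-3-one.

4-bromo-1-chlorohexan-3-one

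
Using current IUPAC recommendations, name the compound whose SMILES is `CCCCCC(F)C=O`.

The longest chain bearing the –CHO group is 7 carbons long (heptane).
The highest-priority functional group is an aldehyde (terminal –CHO), so the name ends in -al.
Choose the numbering such that the aldehyde carbon is C-1 by definition.
This places a fluoro group at C-2.
The name is 2-fluoroheptanal.

2-fluoroheptanal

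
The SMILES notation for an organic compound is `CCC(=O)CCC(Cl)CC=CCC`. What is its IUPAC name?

6-chloroundec-8-en-3-one

Counting along the main chain through the carbonyl and the multiple bond gives 11 carbons: the parent is undecane.
A ketone (C=O on an internal carbon) is the principal characteristic group, giving the suffix -one.
There is one C=C double bond, indicated by the ending -ene.
Number the chain so that numbering from this end puts the carbonyl group at C-3 rather than C-9.
This places the carbonyl at C-3; the double bond between C-8 and C-9; a chloro group at C-6.
Putting it together: 6-chloroundec-8-en-3-one.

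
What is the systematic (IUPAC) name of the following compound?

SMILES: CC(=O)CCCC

hexan-2-one

The longest chain bearing the carbonyl is 6 carbons long (hexane).
The highest-priority functional group is a ketone (C=O on an internal carbon), so the name ends in -one.
The numbering direction is chosen so that numbering from this end puts the carbonyl group at C-2 rather than C-5.
That gives the carbonyl at C-2.
Assembling the pieces gives hexan-2-one.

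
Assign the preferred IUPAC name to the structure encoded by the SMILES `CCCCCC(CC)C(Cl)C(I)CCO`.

Counting along the main chain through the –OH group gives 10 carbons: the parent is decane.
The principal characteristic group is an alcohol (–OH), named with the suffix -ol.
The numbering direction is chosen so that numbering from this end puts the hydroxyl group at C-1 rather than C-10.
This places the hydroxyl at C-1; a chloro group at C-4; an ethyl group at C-5; an iodo group at C-3.
The substituents are ordered alphabetically, ignoring any di-/tri- multipliers.
Assembling the pieces gives 4-chloro-5-ethyl-3-iododecan-1-ol.

4-chloro-5-ethyl-3-iododecan-1-ol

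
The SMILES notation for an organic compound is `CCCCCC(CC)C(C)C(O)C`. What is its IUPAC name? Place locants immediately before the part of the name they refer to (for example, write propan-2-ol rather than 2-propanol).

4-ethyl-3-methylnonan-2-ol

The longest carbon chain that includes the –OH group has 9 carbons, so the parent hydride is nonane.
An alcohol (–OH) is the principal characteristic group, giving the suffix -ol.
The numbering direction is chosen so that numbering from this end puts the hydroxyl group at C-2 rather than C-8.
This places the hydroxyl at C-2; an ethyl group at C-4; a methyl group at C-3.
The substituents are ordered alphabetically, ignoring any di-/tri- multipliers.
The name is 4-ethyl-3-methylnonan-2-ol.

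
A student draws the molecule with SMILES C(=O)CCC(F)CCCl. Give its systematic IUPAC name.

6-chloro-4-fluorohexanal

Counting along the main chain through the –CHO group gives 6 carbons: the parent is hexane.
An aldehyde (terminal –CHO) is the principal characteristic group, giving the suffix -al.
Choose the numbering such that the aldehyde carbon is C-1 by definition.
This places a chloro group at C-6; a fluoro group at C-4.
The substituents are ordered alphabetically, ignoring any di-/tri- multipliers.
The name is 6-chloro-4-fluorohexanal.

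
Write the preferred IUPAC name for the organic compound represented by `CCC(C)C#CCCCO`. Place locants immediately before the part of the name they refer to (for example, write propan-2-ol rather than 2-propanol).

6-methyloct-4-yn-1-ol

The longest chain bearing the –OH group and the multiple bond is 8 carbons long (octane).
An alcohol (–OH) is the principal characteristic group, giving the suffix -ol.
There is one C≡C triple bond, indicated by the ending -yne.
The numbering direction is chosen so that numbering from this end puts the hydroxyl group at C-1 rather than C-8.
With this numbering: the hydroxyl at C-1; the triple bond between C-4 and C-5; a methyl group at C-6.
Assembling the pieces gives 6-methyloct-4-yn-1-ol.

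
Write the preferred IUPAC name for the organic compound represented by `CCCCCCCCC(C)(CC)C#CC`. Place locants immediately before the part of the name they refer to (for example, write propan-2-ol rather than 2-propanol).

4-ethyl-4-methyldodec-2-yne

Counting along the main chain through the multiple bond gives 12 carbons: the parent is dodecane.
The chain contains a C≡C triple bond, so the unsaturation ending is -yne.
Choose the numbering such that numbering from this end puts the triple bond at C-2 rather than C-10.
That gives the triple bond between C-2 and C-3; an ethyl group at C-4; a methyl group at C-4.
Prefixes are listed alphabetically: ethyl, methyl.
The name is 4-ethyl-4-methyldodec-2-yne.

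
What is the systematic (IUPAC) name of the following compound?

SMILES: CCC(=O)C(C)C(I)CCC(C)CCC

The longest carbon chain that includes the carbonyl has 11 carbons, so the parent hydride is undecane.
A ketone (C=O on an internal carbon) is the principal characteristic group, giving the suffix -one.
Choose the numbering such that numbering from this end puts the carbonyl group at C-3 rather than C-9.
This places the carbonyl at C-3; an iodo group at C-5; methyl groups at C-4 and C-8.
Prefixes are listed alphabetically: iodo, methyl.
Assembling the pieces gives 5-iodo-4,8-dimethylundecan-3-one.

5-iodo-4,8-dimethylundecan-3-one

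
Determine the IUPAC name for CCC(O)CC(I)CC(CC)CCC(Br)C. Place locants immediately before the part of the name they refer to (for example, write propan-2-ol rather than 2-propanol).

The longest chain bearing the –OH group is 11 carbons long (undecane).
The principal characteristic group is an alcohol (–OH), named with the suffix -ol.
Choose the numbering such that numbering from this end puts the hydroxyl group at C-3 rather than C-9.
This places the hydroxyl at C-3; a bromo group at C-10; an ethyl group at C-7; an iodo group at C-5.
Prefixes are listed alphabetically: bromo, ethyl, iodo.
Assembling the pieces gives 10-bromo-7-ethyl-5-iodoundecan-3-ol.

10-bromo-7-ethyl-5-iodoundecan-3-ol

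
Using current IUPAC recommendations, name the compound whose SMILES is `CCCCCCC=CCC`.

dec-3-ene

Counting along the main chain through the multiple bond gives 10 carbons: the parent is decane.
The chain contains a C=C double bond, so the unsaturation ending is -ene.
The numbering direction is chosen so that numbering from this end puts the double bond at C-3 rather than C-7.
This places the double bond between C-3 and C-4.
The name is dec-3-ene.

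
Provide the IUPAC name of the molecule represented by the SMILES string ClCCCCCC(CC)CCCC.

The longest carbon chain is 10 atoms: the parent is decane.
Number the chain so that the substituent locant set {1,6} is lower than {5,10} at the first point of difference.
This places a chloro group at C-1; an ethyl group at C-6.
Substituent prefixes are cited in alphabetical order (multiplying prefixes like di-/tri- are ignored for ordering).
The name is 1-chloro-6-ethyldecane.

1-chloro-6-ethyldecane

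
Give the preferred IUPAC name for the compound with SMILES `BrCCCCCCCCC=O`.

Counting along the main chain through the –CHO group gives 9 carbons: the parent is nonane.
The principal characteristic group is an aldehyde (terminal –CHO), named with the suffix -al.
Choose the numbering such that the aldehyde carbon is C-1 by definition.
This places a bromo group at C-9.
Assembling the pieces gives 9-bromononanal.

9-bromononanal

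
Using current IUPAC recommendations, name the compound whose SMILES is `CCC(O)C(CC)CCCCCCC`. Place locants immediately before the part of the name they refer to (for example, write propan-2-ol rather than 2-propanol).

4-ethylundecan-3-ol

Counting along the main chain through the –OH group gives 11 carbons: the parent is undecane.
An alcohol (–OH) is the principal characteristic group, giving the suffix -ol.
Number the chain so that numbering from this end puts the hydroxyl group at C-3 rather than C-9.
With this numbering: the hydroxyl at C-3; an ethyl group at C-4.
The name is 4-ethylundecan-3-ol.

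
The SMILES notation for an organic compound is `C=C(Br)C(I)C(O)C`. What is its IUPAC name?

4-bromo-3-iodopent-4-en-2-ol

Counting along the main chain through the –OH group and the multiple bond gives 5 carbons: the parent is pentane.
The highest-priority functional group is an alcohol (–OH), so the name ends in -ol.
There is one C=C double bond, indicated by the ending -ene.
Choose the numbering such that numbering from this end puts the hydroxyl group at C-2 rather than C-4.
With this numbering: the hydroxyl at C-2; the double bond between C-4 and C-5; a bromo group at C-4; an iodo group at C-3.
Substituent prefixes are cited in alphabetical order (multiplying prefixes like di-/tri- are ignored for ordering).
Assembling the pieces gives 4-bromo-3-iodopent-4-en-2-ol.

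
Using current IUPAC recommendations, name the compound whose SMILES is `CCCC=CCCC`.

The longest carbon chain that includes the multiple bond has 8 carbons, so the parent hydride is octane.
There is one C=C double bond, indicated by the ending -ene.
Both numbering directions give the same locant set; either may be used.
That gives the double bond between C-4 and C-5.
Putting it together: oct-4-ene.

oct-4-ene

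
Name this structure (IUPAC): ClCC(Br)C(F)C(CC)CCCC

2-bromo-1-chloro-4-ethyl-3-fluorooctane

The longest continuous carbon chain has 8 atoms, so the parent hydride is octane.
The numbering direction is chosen so that the substituent locant set {1,2,3,4} is lower than {5,6,7,8} at the first point of difference.
That gives a bromo group at C-2; a chloro group at C-1; an ethyl group at C-4; a fluoro group at C-3.
Prefixes are listed alphabetically: bromo, chloro, ethyl, fluoro.
The name is 2-bromo-1-chloro-4-ethyl-3-fluorooctane.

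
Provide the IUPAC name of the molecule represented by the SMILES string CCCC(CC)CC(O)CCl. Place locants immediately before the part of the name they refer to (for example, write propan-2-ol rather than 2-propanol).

Counting along the main chain through the –OH group gives 7 carbons: the parent is heptane.
An alcohol (–OH) is the principal characteristic group, giving the suffix -ol.
Number the chain so that numbering from this end puts the hydroxyl group at C-2 rather than C-6.
This places the hydroxyl at C-2; a chloro group at C-1; an ethyl group at C-4.
The substituents are ordered alphabetically, ignoring any di-/tri- multipliers.
Assembling the pieces gives 1-chloro-4-ethylheptan-2-ol.

1-chloro-4-ethylheptan-2-ol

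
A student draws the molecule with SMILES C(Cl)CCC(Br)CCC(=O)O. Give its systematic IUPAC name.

4-bromo-7-chloroheptanoic acid

The longest carbon chain that includes the –COOH group has 7 carbons, so the parent hydride is heptane.
A carboxylic acid (terminal –COOH) is the principal characteristic group, giving the suffix -oic acid.
Choose the numbering such that the carboxylic acid carbon is C-1 by definition.
With this numbering: a bromo group at C-4; a chloro group at C-7.
Substituent prefixes are cited in alphabetical order (multiplying prefixes like di-/tri- are ignored for ordering).
Putting it together: 4-bromo-7-chloroheptanoic acid.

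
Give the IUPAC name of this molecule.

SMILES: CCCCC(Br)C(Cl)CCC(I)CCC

8-bromo-7-chloro-4-iodododecane

The longest carbon chain is 12 atoms: the parent is dodecane.
Number the chain so that the substituent locant set {4,7,8} is lower than {5,6,9} at the first point of difference.
This places a bromo group at C-8; a chloro group at C-7; an iodo group at C-4.
Prefixes are listed alphabetically: bromo, chloro, iodo.
The name is 8-bromo-7-chloro-4-iodododecane.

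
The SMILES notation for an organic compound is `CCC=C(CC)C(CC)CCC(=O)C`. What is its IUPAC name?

The longest carbon chain that includes the carbonyl and the multiple bond has 9 carbons, so the parent hydride is nonane.
The principal characteristic group is a ketone (C=O on an internal carbon), named with the suffix -one.
There is one C=C double bond, indicated by the ending -ene.
Choose the numbering such that numbering from this end puts the carbonyl group at C-2 rather than C-8.
That gives the carbonyl at C-2; the double bond between C-6 and C-7; ethyl groups at C-5 and C-6.
The name is 5,6-diethylnon-6-en-2-one.

5,6-diethylnon-6-en-2-one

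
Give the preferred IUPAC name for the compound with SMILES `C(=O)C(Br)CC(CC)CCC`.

2-bromo-4-ethylheptanal

The longest chain bearing the –CHO group is 7 carbons long (heptane).
An aldehyde (terminal –CHO) is the principal characteristic group, giving the suffix -al.
Number the chain so that the aldehyde carbon is C-1 by definition.
This places a bromo group at C-2; an ethyl group at C-4.
The substituents are ordered alphabetically, ignoring any di-/tri- multipliers.
Putting it together: 2-bromo-4-ethylheptanal.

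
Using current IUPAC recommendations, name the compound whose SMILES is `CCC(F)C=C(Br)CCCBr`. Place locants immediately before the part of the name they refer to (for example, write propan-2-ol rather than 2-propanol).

1,4-dibromo-6-fluorooct-4-ene

The longest chain bearing the multiple bond is 8 carbons long (octane).
There is one C=C double bond, indicated by the ending -ene.
Number the chain so that the substituent locant set {1,4,6} is lower than {3,5,8} at the first point of difference.
That gives the double bond between C-4 and C-5; bromo groups at C-1 and C-4; a fluoro group at C-6.
The substituents are ordered alphabetically, ignoring any di-/tri- multipliers.
Assembling the pieces gives 1,4-dibromo-6-fluorooct-4-ene.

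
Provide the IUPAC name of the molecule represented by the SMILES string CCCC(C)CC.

The parent chain contains 6 carbons (hexane).
Choose the numbering such that the substituent locant set {3} is lower than {4} at the first point of difference.
With this numbering: a methyl group at C-3.
The name is 3-methylhexane.

3-methylhexane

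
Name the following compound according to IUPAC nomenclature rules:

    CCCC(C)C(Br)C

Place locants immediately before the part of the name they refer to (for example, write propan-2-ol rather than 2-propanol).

2-bromo-3-methylhexane

The longest carbon chain is 6 atoms: the parent is hexane.
Choose the numbering such that the substituent locant set {2,3} is lower than {4,5} at the first point of difference.
This places a bromo group at C-2; a methyl group at C-3.
The substituents are ordered alphabetically, ignoring any di-/tri- multipliers.
Putting it together: 2-bromo-3-methylhexane.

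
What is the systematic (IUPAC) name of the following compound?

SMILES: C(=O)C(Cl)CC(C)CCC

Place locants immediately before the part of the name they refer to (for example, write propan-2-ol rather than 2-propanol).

2-chloro-4-methylheptanal

The longest chain bearing the –CHO group is 7 carbons long (heptane).
The principal characteristic group is an aldehyde (terminal –CHO), named with the suffix -al.
Number the chain so that the aldehyde carbon is C-1 by definition.
With this numbering: a chloro group at C-2; a methyl group at C-4.
Substituent prefixes are cited in alphabetical order (multiplying prefixes like di-/tri- are ignored for ordering).
The name is 2-chloro-4-methylheptanal.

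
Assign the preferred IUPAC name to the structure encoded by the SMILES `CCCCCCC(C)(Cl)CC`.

The longest carbon chain is 9 atoms: the parent is nonane.
Choose the numbering such that the substituent locant set {3,3} is lower than {7,7} at the first point of difference.
That gives a chloro group at C-3; a methyl group at C-3.
Prefixes are listed alphabetically: chloro, methyl.
Putting it together: 3-chloro-3-methylnonane.

3-chloro-3-methylnonane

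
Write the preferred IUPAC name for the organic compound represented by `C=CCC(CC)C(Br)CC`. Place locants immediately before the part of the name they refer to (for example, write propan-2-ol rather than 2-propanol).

5-bromo-4-ethylhept-1-ene

Counting along the main chain through the multiple bond gives 7 carbons: the parent is heptane.
There is one C=C double bond, indicated by the ending -ene.
Choose the numbering such that numbering from this end puts the double bond at C-1 rather than C-6.
That gives the double bond between C-1 and C-2; a bromo group at C-5; an ethyl group at C-4.
Prefixes are listed alphabetically: bromo, ethyl.
The name is 5-bromo-4-ethylhept-1-ene.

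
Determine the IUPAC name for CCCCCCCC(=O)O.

octanoic acid

Counting along the main chain through the –COOH group gives 8 carbons: the parent is octane.
The highest-priority functional group is a carboxylic acid (terminal –COOH), so the name ends in -oic acid.
The numbering direction is chosen so that the carboxylic acid carbon is C-1 by definition.
Assembling the pieces gives octanoic acid.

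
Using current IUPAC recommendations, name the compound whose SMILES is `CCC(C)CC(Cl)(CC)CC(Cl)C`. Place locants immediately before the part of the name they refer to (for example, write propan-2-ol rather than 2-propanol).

The parent chain contains 8 carbons (octane).
Choose the numbering such that the substituent locant set {2,4,4,6} is lower than {3,5,5,7} at the first point of difference.
With this numbering: chloro groups at C-2 and C-4; an ethyl group at C-4; a methyl group at C-6.
The substituents are ordered alphabetically, ignoring any di-/tri- multipliers.
Assembling the pieces gives 2,4-dichloro-4-ethyl-6-methyloctane.

2,4-dichloro-4-ethyl-6-methyloctane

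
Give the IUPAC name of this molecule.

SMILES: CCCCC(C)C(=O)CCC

5-methylnonan-4-one

Counting along the main chain through the carbonyl gives 9 carbons: the parent is nonane.
The principal characteristic group is a ketone (C=O on an internal carbon), named with the suffix -one.
The numbering direction is chosen so that numbering from this end puts the carbonyl group at C-4 rather than C-6.
That gives the carbonyl at C-4; a methyl group at C-5.
Putting it together: 5-methylnonan-4-one.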